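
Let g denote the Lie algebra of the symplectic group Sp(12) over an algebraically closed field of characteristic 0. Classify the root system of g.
This is sp(12), which has dimension 12(12+1)/2 = 78 and rank 12/2 = 6. In the classification of classical Lie algebras, the symplectic algebra sp(2n) has type C_n; here n = 6, so the Dynkin diagram is a chain of 6 nodes with a double edge at one end; the terminal node there is the unique long simple root (C_6). Hence the type is C_6.

C_6 (sp(12))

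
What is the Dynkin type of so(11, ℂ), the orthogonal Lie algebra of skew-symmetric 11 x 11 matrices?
This is so(11) with 11 odd, which has dimension 11(11-1)/2 = 55 and rank (11-1)/2 = 5. In the classification of classical Lie algebras, the orthogonal algebra so(2n+1) in an odd number of variables has type B_n; here n = 5, so the Dynkin diagram is a chain of 5 nodes with a double edge at one end; the terminal node there is the unique short simple root (B_5). Hence the type is B_5.

B5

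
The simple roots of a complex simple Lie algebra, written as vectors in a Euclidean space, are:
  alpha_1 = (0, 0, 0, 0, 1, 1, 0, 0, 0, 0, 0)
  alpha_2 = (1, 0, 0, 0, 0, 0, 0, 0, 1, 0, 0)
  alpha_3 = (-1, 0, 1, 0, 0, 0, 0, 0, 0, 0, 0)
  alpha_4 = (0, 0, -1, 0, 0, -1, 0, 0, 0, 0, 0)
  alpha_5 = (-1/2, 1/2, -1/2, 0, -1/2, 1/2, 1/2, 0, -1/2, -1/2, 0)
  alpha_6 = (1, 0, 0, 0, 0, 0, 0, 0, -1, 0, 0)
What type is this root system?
Compute the Cartan integers a_ij = 2(alpha_i, alpha_j)/(alpha_j, alpha_j); the resulting 6x6 Cartan matrix is
[[2, 0, 0, -1, 0, 0], [0, 2, -1, 0, -1, 0], [0, -1, 2, -1, 0, -1], [-1, 0, -1, 2, 0, 0], [0, -1, 0, 0, 2, 0], [0, 0, -1, 0, 0, 2]].
All simple roots have the same length, so the diagram is simply laced. The associated Dynkin diagram is a chain of 5 nodes with one extra node attached to the third node from one end (E_6), so the type is E_6.

type E_6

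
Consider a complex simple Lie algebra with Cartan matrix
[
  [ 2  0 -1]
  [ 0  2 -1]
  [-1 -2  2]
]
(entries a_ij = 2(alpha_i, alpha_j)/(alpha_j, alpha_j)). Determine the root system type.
The matrix has rank 3 with 2's on the diagonal. Reading the off-diagonal entries as Dynkin edges (a single edge where a_ij = a_ji = -1; a double or triple edge where a_ij * a_ji = 2 or 3), the diagram is a chain of 3 nodes with a double edge at one end; the terminal node there is the unique short simple root (B_3). One simple-root ordering that puts it in standard form is (alpha_1, alpha_3, alpha_2). So the algebra is type B_3, i.e. so(7).

B_3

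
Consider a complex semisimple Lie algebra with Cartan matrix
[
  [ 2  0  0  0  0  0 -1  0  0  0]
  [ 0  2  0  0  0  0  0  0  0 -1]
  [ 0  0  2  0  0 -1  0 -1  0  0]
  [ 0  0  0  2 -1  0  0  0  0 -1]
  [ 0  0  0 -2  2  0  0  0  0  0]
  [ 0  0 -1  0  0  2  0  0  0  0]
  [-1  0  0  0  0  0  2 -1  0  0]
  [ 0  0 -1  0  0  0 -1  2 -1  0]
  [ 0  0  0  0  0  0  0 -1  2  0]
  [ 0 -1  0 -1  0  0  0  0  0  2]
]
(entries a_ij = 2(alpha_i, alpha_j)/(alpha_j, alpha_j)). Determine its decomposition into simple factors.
The diagram associated to this matrix has two connected components: the simple roots {alpha_2, alpha_4, alpha_5, alpha_10} form a chain of 4 nodes with a double edge at one end; the terminal node there is the unique long simple root (C_4), and {alpha_1, alpha_3, alpha_6, alpha_7, alpha_8, alpha_9} form a chain of 5 nodes with one extra node attached to the third node from one end (E_6). A semisimple Lie algebra decomposes uniquely as the direct sum of simple ideals, one per connected component of its Dynkin diagram, so g ≅ C_4 ⊕ E_6 (dimension 36 + 78 = 114).

C_4 ⊕ E_6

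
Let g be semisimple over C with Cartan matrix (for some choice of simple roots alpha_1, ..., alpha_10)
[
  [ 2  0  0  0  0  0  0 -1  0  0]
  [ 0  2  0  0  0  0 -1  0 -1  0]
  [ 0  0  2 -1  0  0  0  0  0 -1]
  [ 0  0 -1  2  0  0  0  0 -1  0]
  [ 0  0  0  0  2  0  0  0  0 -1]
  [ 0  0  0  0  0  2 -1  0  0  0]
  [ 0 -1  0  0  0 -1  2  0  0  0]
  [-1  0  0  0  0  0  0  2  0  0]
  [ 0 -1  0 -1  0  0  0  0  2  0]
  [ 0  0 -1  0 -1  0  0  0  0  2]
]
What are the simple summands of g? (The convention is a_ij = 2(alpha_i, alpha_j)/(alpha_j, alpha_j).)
The diagram associated to this matrix has two connected components: the simple roots {alpha_1, alpha_8} form a chain of 2 nodes with single edges (A_2), and {alpha_2, alpha_3, alpha_4, alpha_5, alpha_6, alpha_7, alpha_9, alpha_10} form a chain of 8 nodes with single edges (A_8). A semisimple Lie algebra decomposes uniquely as the direct sum of simple ideals, one per connected component of its Dynkin diagram, so g ≅ A_2 ⊕ A_8 (dimension 8 + 80 = 88).

A_2 ⊕ A_8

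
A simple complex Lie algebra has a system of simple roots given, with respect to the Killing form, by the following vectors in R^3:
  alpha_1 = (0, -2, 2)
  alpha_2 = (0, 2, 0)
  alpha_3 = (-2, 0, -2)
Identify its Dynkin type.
type B_3

Compute the Cartan integers a_ij = 2(alpha_i, alpha_j)/(alpha_j, alpha_j); the resulting 3x3 Cartan matrix is
[[2, -2, -1], [-1, 2, 0], [-1, 0, 2]].
The roots have two lengths (squared-length ratio 2:1); the short ones are alpha_{2}. The associated Dynkin diagram is a chain of 3 nodes with a double edge at one end; the terminal node there is the unique short simple root (B_3), so the type is B_3 (the algebra so(7)).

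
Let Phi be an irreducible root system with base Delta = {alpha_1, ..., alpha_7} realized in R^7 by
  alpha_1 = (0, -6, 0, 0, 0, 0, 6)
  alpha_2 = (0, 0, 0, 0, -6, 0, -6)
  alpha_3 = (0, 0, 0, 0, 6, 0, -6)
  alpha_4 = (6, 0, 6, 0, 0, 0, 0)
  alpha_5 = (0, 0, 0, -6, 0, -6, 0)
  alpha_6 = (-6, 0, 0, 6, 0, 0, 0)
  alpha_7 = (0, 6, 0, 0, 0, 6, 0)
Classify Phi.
D_7

Compute the Cartan integers a_ij = 2(alpha_i, alpha_j)/(alpha_j, alpha_j); the resulting 7x7 Cartan matrix is
[[2, -1, -1, 0, 0, 0, -1], [-1, 2, 0, 0, 0, 0, 0], [-1, 0, 2, 0, 0, 0, 0], [0, 0, 0, 2, 0, -1, 0], [0, 0, 0, 0, 2, -1, -1], [0, 0, 0, -1, -1, 2, 0], [-1, 0, 0, 0, -1, 0, 2]].
All simple roots have the same length, so the diagram is simply laced. The associated Dynkin diagram is a chain of 5 nodes with a fork of two nodes at one end (D_7), so the type is D_7 (the algebra so(14)).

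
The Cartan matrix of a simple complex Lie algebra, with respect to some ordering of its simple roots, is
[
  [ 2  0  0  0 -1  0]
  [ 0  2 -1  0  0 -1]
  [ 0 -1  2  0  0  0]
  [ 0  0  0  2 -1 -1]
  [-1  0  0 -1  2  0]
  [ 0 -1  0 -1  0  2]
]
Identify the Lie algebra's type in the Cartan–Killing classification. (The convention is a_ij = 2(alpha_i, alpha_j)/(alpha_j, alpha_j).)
A_6 (sl(7))

The matrix has rank 6 with 2's on the diagonal. Reading the off-diagonal entries as Dynkin edges (a single edge where a_ij = a_ji = -1; a double or triple edge where a_ij * a_ji = 2 or 3), the diagram is a chain of 6 nodes with single edges (A_6). One simple-root ordering that puts it in standard form is (alpha_1, alpha_5, alpha_4, alpha_6, alpha_2, alpha_3). So the algebra is type A_6, i.e. sl(7).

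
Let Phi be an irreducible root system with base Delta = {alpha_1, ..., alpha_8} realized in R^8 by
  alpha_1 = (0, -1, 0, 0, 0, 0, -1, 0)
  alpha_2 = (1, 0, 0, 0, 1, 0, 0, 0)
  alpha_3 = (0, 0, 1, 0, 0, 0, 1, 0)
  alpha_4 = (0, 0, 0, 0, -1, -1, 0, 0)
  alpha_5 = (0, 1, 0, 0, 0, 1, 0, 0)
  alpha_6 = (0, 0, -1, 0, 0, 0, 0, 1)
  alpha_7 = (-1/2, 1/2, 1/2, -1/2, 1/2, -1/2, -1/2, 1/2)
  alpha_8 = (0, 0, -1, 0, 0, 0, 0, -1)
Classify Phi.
E_8

Compute the Cartan integers a_ij = 2(alpha_i, alpha_j)/(alpha_j, alpha_j); the resulting 8x8 Cartan matrix is
[[2, 0, -1, 0, -1, 0, 0, 0], [0, 2, 0, -1, 0, 0, 0, 0], [-1, 0, 2, 0, 0, -1, 0, -1], [0, -1, 0, 2, -1, 0, 0, 0], [-1, 0, 0, -1, 2, 0, 0, 0], [0, 0, -1, 0, 0, 2, 0, 0], [0, 0, 0, 0, 0, 0, 2, -1], [0, 0, -1, 0, 0, 0, -1, 2]].
All simple roots have the same length, so the diagram is simply laced. The associated Dynkin diagram is a chain of 7 nodes with one extra node attached to the third node from one end (E_8), so the type is E_8.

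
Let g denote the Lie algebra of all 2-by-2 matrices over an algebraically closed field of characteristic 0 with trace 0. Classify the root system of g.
This is sl(2), which has dimension 2^2 - 1 = 3 and rank 2 - 1 = 1 (a Cartan subalgebra is the diagonal traceless matrices). In the classification of classical Lie algebras, the special linear algebra sl(n+1) has type A_n; here n = 1, so the Dynkin diagram is a chain of 1 nodes with single edges (A_1). Hence the type is A_1.

A1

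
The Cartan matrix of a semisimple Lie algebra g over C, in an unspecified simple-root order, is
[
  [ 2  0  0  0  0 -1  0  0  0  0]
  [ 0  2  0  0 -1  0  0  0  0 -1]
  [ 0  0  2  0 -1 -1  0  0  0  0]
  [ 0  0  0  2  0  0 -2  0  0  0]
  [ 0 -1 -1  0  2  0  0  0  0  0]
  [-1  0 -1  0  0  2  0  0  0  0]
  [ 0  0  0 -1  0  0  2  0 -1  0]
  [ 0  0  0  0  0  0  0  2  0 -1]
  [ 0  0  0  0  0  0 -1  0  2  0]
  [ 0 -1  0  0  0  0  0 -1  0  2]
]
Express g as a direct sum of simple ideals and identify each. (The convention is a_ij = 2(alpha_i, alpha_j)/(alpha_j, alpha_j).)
A7 + C3

The diagram associated to this matrix has two connected components: the simple roots {alpha_1, alpha_2, alpha_3, alpha_5, alpha_6, alpha_8, alpha_10} form a chain of 7 nodes with single edges (A_7), and {alpha_4, alpha_7, alpha_9} form a chain of 3 nodes with a double edge at one end; the terminal node there is the unique long simple root (C_3). A semisimple Lie algebra decomposes uniquely as the direct sum of simple ideals, one per connected component of its Dynkin diagram, so g ≅ A_7 ⊕ C_3 (dimension 63 + 21 = 84).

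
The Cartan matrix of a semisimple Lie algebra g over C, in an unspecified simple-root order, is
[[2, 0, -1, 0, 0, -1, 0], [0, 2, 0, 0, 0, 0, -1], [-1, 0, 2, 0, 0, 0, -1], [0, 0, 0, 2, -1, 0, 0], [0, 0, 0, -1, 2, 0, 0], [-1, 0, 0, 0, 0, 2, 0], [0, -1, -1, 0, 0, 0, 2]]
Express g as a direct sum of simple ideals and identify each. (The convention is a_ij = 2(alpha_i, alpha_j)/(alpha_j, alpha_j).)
The diagram associated to this matrix has two connected components: the simple roots {alpha_4, alpha_5} form a chain of 2 nodes with single edges (A_2), and {alpha_1, alpha_2, alpha_3, alpha_6, alpha_7} form a chain of 5 nodes with single edges (A_5). A semisimple Lie algebra decomposes uniquely as the direct sum of simple ideals, one per connected component of its Dynkin diagram, so g ≅ A_2 ⊕ A_5 (dimension 8 + 35 = 43).

A_2 ⊕ A_5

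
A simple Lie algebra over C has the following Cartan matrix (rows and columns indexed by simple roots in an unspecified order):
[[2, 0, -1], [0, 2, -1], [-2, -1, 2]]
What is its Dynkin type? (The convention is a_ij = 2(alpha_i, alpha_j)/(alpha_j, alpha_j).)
The matrix has rank 3 with 2's on the diagonal. Reading the off-diagonal entries as Dynkin edges (a single edge where a_ij = a_ji = -1; a double or triple edge where a_ij * a_ji = 2 or 3), the diagram is a chain of 3 nodes with a double edge at one end; the terminal node there is the unique short simple root (B_3). One simple-root ordering that puts it in standard form is (alpha_2, alpha_3, alpha_1). So the algebra is type B_3, i.e. so(7).

type B_3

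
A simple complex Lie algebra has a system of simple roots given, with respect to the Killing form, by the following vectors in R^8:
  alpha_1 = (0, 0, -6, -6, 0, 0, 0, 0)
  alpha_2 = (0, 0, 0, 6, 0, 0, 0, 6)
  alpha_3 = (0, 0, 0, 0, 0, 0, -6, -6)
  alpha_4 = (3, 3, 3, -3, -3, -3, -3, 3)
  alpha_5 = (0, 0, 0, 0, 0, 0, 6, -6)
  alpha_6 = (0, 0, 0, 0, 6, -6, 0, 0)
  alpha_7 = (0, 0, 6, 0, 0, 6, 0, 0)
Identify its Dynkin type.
Compute the Cartan integers a_ij = 2(alpha_i, alpha_j)/(alpha_j, alpha_j); the resulting 7x7 Cartan matrix is
[[2, -1, 0, 0, 0, 0, -1], [-1, 2, -1, 0, -1, 0, 0], [0, -1, 2, 0, 0, 0, 0], [0, 0, 0, 2, -1, 0, 0], [0, -1, 0, -1, 2, 0, 0], [0, 0, 0, 0, 0, 2, -1], [-1, 0, 0, 0, 0, -1, 2]].
All simple roots have the same length, so the diagram is simply laced. The associated Dynkin diagram is a chain of 6 nodes with one extra node attached to the third node from one end (E_7), so the type is E_7.

type E_7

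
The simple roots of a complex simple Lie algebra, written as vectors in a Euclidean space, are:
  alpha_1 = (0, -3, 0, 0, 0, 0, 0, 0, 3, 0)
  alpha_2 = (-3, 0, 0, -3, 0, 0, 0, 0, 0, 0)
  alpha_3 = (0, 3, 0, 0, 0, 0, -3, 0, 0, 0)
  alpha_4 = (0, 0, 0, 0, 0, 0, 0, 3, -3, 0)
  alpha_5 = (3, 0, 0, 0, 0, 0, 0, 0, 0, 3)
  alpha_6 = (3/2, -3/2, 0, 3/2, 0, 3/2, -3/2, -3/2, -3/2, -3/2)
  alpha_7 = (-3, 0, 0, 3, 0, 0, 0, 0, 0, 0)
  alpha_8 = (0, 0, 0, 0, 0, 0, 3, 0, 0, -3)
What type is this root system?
Compute the Cartan integers a_ij = 2(alpha_i, alpha_j)/(alpha_j, alpha_j); the resulting 8x8 Cartan matrix is
[[2, 0, -1, -1, 0, 0, 0, 0], [0, 2, 0, 0, -1, -1, 0, 0], [-1, 0, 2, 0, 0, 0, 0, -1], [-1, 0, 0, 2, 0, 0, 0, 0], [0, -1, 0, 0, 2, 0, -1, -1], [0, -1, 0, 0, 0, 2, 0, 0], [0, 0, 0, 0, -1, 0, 2, 0], [0, 0, -1, 0, -1, 0, 0, 2]].
All simple roots have the same length, so the diagram is simply laced. The associated Dynkin diagram is a chain of 7 nodes with one extra node attached to the third node from one end (E_8), so the type is E_8.

type E_8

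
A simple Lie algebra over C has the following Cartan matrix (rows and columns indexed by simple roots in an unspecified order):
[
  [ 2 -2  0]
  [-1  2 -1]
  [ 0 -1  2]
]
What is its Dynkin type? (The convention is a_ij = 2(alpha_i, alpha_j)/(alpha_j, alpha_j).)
C3

The matrix has rank 3 with 2's on the diagonal. Reading the off-diagonal entries as Dynkin edges (a single edge where a_ij = a_ji = -1; a double or triple edge where a_ij * a_ji = 2 or 3), the diagram is a chain of 3 nodes with a double edge at one end; the terminal node there is the unique long simple root (C_3). One simple-root ordering that puts it in standard form is (alpha_3, alpha_2, alpha_1). So the algebra is type C_3, i.e. sp(6).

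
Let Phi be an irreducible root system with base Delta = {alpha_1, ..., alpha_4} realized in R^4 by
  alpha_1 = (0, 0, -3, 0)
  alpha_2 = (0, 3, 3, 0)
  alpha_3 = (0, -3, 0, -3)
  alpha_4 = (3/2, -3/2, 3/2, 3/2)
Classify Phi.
F_4

Compute the Cartan integers a_ij = 2(alpha_i, alpha_j)/(alpha_j, alpha_j); the resulting 4x4 Cartan matrix is
[[2, -1, 0, -1], [-2, 2, -1, 0], [0, -1, 2, 0], [-1, 0, 0, 2]].
The roots have two lengths (squared-length ratio 2:1); the short ones are alpha_{1,4}. The associated Dynkin diagram is a chain of 4 nodes with a double edge between the middle two (F_4), so the type is F_4.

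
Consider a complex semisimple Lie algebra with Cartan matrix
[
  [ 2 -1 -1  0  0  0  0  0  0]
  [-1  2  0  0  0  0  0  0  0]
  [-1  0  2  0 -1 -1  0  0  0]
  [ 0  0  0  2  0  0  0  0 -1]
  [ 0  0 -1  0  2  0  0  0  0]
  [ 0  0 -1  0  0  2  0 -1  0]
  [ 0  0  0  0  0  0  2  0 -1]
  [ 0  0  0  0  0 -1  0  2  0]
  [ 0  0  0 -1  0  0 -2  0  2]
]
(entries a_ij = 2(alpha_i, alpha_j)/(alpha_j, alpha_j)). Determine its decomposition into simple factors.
The diagram associated to this matrix has two connected components: the simple roots {alpha_4, alpha_7, alpha_9} form a chain of 3 nodes with a double edge at one end; the terminal node there is the unique short simple root (B_3), and {alpha_1, alpha_2, alpha_3, alpha_5, alpha_6, alpha_8} form a chain of 5 nodes with one extra node attached to the third node from one end (E_6). A semisimple Lie algebra decomposes uniquely as the direct sum of simple ideals, one per connected component of its Dynkin diagram, so g ≅ B_3 ⊕ E_6 (dimension 21 + 78 = 99).

type B_3 + type E_6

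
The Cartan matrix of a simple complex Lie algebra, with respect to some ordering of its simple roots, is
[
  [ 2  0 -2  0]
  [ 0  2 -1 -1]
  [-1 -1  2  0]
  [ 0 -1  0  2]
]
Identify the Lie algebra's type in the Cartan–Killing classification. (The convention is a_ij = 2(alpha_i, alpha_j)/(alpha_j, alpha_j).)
The matrix has rank 4 with 2's on the diagonal. Reading the off-diagonal entries as Dynkin edges (a single edge where a_ij = a_ji = -1; a double or triple edge where a_ij * a_ji = 2 or 3), the diagram is a chain of 4 nodes with a double edge at one end; the terminal node there is the unique long simple root (C_4). One simple-root ordering that puts it in standard form is (alpha_4, alpha_2, alpha_3, alpha_1). So the algebra is type C_4, i.e. sp(8).

C_4 (sp(8))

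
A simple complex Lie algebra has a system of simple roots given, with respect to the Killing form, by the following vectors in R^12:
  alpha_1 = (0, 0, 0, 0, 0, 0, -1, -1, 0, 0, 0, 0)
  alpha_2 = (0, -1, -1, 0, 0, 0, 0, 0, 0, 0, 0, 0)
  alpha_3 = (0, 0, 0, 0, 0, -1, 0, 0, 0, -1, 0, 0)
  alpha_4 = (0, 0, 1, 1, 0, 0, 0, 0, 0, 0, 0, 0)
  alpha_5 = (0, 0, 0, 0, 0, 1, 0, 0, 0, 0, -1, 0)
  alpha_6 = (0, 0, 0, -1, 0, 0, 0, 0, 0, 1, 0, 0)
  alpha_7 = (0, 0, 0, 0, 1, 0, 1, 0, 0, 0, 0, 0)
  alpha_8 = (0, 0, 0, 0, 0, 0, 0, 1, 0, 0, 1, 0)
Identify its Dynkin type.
Compute the Cartan integers a_ij = 2(alpha_i, alpha_j)/(alpha_j, alpha_j); the resulting 8x8 Cartan matrix is
[[2, 0, 0, 0, 0, 0, -1, -1], [0, 2, 0, -1, 0, 0, 0, 0], [0, 0, 2, 0, -1, -1, 0, 0], [0, -1, 0, 2, 0, -1, 0, 0], [0, 0, -1, 0, 2, 0, 0, -1], [0, 0, -1, -1, 0, 2, 0, 0], [-1, 0, 0, 0, 0, 0, 2, 0], [-1, 0, 0, 0, -1, 0, 0, 2]].
All simple roots have the same length, so the diagram is simply laced. The associated Dynkin diagram is a chain of 8 nodes with single edges (A_8), so the type is A_8 (the algebra sl(9)).

A8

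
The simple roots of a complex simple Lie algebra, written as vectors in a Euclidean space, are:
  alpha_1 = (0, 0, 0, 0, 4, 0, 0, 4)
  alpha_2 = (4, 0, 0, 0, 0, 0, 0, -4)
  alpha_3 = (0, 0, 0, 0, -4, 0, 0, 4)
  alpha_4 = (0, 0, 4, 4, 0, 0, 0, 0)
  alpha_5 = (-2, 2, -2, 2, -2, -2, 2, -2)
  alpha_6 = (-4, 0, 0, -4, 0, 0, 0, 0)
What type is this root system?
E6

Compute the Cartan integers a_ij = 2(alpha_i, alpha_j)/(alpha_j, alpha_j); the resulting 6x6 Cartan matrix is
[[2, -1, 0, 0, -1, 0], [-1, 2, -1, 0, 0, -1], [0, -1, 2, 0, 0, 0], [0, 0, 0, 2, 0, -1], [-1, 0, 0, 0, 2, 0], [0, -1, 0, -1, 0, 2]].
All simple roots have the same length, so the diagram is simply laced. The associated Dynkin diagram is a chain of 5 nodes with one extra node attached to the third node from one end (E_6), so the type is E_6.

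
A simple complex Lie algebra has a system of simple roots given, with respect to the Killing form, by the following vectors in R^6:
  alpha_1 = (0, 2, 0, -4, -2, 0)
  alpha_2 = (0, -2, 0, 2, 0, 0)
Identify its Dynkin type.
G2

Compute the Cartan integers a_ij = 2(alpha_i, alpha_j)/(alpha_j, alpha_j); the resulting 2x2 Cartan matrix is
[[2, -3], [-1, 2]].
The roots have two lengths (squared-length ratio 3:1); the short ones are alpha_{2}. The associated Dynkin diagram is two nodes joined by a triple edge (G_2), so the type is G_2.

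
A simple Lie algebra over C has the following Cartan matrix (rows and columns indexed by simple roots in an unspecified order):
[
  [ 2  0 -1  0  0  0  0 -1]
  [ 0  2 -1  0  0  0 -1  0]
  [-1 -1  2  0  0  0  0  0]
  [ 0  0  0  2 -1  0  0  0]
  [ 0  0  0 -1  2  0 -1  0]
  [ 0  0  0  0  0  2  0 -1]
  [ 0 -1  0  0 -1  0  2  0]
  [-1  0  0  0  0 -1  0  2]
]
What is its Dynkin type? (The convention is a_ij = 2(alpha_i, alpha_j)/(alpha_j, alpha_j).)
A8

The matrix has rank 8 with 2's on the diagonal. Reading the off-diagonal entries as Dynkin edges (a single edge where a_ij = a_ji = -1; a double or triple edge where a_ij * a_ji = 2 or 3), the diagram is a chain of 8 nodes with single edges (A_8). One simple-root ordering that puts it in standard form is (alpha_4, alpha_5, alpha_7, alpha_2, alpha_3, alpha_1, alpha_8, alpha_6). So the algebra is type A_8, i.e. sl(9).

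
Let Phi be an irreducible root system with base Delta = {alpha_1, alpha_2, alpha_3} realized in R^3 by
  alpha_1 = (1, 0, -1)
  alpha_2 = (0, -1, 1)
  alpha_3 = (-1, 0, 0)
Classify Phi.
Compute the Cartan integers a_ij = 2(alpha_i, alpha_j)/(alpha_j, alpha_j); the resulting 3x3 Cartan matrix is
[[2, -1, -2], [-1, 2, 0], [-1, 0, 2]].
The roots have two lengths (squared-length ratio 2:1); the short ones are alpha_{3}. The associated Dynkin diagram is a chain of 3 nodes with a double edge at one end; the terminal node there is the unique short simple root (B_3), so the type is B_3 (the algebra so(7)).

B_3 (so(7))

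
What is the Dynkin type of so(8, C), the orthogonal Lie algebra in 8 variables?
This is so(8) with 8 even, which has dimension 8(8-1)/2 = 28 and rank 8/2 = 4. In the classification of classical Lie algebras, the orthogonal algebra so(2n) in an even number of variables has type D_n; here n = 4, so the Dynkin diagram is a chain of 2 nodes with a fork of two nodes at one end (D_4). Hence the type is D_4.

D4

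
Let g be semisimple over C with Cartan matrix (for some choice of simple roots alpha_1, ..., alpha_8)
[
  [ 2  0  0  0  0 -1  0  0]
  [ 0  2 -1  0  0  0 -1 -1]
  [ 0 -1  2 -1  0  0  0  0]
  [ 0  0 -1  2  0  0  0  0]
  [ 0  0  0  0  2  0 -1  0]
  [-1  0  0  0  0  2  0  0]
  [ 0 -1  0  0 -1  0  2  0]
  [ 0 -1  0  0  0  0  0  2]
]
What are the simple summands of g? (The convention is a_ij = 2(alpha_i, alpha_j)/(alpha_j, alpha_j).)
type A_2 ⊕ type E_6

The diagram associated to this matrix has two connected components: the simple roots {alpha_1, alpha_6} form a chain of 2 nodes with single edges (A_2), and {alpha_2, alpha_3, alpha_4, alpha_5, alpha_7, alpha_8} form a chain of 5 nodes with one extra node attached to the third node from one end (E_6). A semisimple Lie algebra decomposes uniquely as the direct sum of simple ideals, one per connected component of its Dynkin diagram, so g ≅ A_2 ⊕ E_6 (dimension 8 + 78 = 86).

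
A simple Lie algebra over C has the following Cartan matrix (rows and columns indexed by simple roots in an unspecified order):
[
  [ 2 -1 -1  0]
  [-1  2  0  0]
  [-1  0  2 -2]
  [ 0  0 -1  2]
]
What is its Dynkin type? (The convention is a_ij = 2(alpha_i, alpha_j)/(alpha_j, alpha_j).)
B4

The matrix has rank 4 with 2's on the diagonal. Reading the off-diagonal entries as Dynkin edges (a single edge where a_ij = a_ji = -1; a double or triple edge where a_ij * a_ji = 2 or 3), the diagram is a chain of 4 nodes with a double edge at one end; the terminal node there is the unique short simple root (B_4). One simple-root ordering that puts it in standard form is (alpha_2, alpha_1, alpha_3, alpha_4). So the algebra is type B_4, i.e. so(9).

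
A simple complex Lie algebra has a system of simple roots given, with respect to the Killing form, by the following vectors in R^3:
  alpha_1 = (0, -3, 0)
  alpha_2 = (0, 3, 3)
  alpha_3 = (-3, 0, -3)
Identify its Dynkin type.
Compute the Cartan integers a_ij = 2(alpha_i, alpha_j)/(alpha_j, alpha_j); the resulting 3x3 Cartan matrix is
[[2, -1, 0], [-2, 2, -1], [0, -1, 2]].
The roots have two lengths (squared-length ratio 2:1); the short ones are alpha_{1}. The associated Dynkin diagram is a chain of 3 nodes with a double edge at one end; the terminal node there is the unique short simple root (B_3), so the type is B_3 (the algebra so(7)).

B_3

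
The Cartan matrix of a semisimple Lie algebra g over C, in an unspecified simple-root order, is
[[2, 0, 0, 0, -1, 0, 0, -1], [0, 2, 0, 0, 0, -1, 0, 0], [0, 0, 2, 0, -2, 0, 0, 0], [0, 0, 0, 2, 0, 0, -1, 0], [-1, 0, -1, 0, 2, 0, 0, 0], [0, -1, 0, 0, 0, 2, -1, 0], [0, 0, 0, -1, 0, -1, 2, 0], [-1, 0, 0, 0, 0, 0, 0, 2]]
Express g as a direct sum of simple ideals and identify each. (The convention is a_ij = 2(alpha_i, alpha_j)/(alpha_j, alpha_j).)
The diagram associated to this matrix has two connected components: the simple roots {alpha_2, alpha_4, alpha_6, alpha_7} form a chain of 4 nodes with single edges (A_4), and {alpha_1, alpha_3, alpha_5, alpha_8} form a chain of 4 nodes with a double edge at one end; the terminal node there is the unique long simple root (C_4). A semisimple Lie algebra decomposes uniquely as the direct sum of simple ideals, one per connected component of its Dynkin diagram, so g ≅ A_4 ⊕ C_4 (dimension 24 + 36 = 60).

A_4 ⊕ C_4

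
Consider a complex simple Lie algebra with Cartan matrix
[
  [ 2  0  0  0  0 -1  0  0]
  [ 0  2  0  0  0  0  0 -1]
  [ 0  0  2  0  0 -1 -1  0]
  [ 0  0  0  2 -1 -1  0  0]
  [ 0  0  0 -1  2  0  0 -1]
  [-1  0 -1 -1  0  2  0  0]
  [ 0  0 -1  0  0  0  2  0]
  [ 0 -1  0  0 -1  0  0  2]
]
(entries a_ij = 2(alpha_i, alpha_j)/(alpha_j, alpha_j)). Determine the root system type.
The matrix has rank 8 with 2's on the diagonal. Reading the off-diagonal entries as Dynkin edges (a single edge where a_ij = a_ji = -1; a double or triple edge where a_ij * a_ji = 2 or 3), the diagram is a chain of 7 nodes with one extra node attached to the third node from one end (E_8). One simple-root ordering that puts it in standard form is (alpha_7, alpha_1, alpha_3, alpha_6, alpha_4, alpha_5, alpha_8, alpha_2). So the algebra is type E_8.

E_8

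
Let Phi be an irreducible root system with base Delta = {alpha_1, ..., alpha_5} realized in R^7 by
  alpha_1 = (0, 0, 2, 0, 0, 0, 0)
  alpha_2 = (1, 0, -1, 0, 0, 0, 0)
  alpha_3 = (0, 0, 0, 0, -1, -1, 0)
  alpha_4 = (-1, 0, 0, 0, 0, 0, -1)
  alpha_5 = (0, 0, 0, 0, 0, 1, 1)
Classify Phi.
C_5

Compute the Cartan integers a_ij = 2(alpha_i, alpha_j)/(alpha_j, alpha_j); the resulting 5x5 Cartan matrix is
[[2, -2, 0, 0, 0], [-1, 2, 0, -1, 0], [0, 0, 2, 0, -1], [0, -1, 0, 2, -1], [0, 0, -1, -1, 2]].
The roots have two lengths (squared-length ratio 2:1); the short ones are alpha_{2,3,4,5}. The associated Dynkin diagram is a chain of 5 nodes with a double edge at one end; the terminal node there is the unique long simple root (C_5), so the type is C_5 (the algebra sp(10)).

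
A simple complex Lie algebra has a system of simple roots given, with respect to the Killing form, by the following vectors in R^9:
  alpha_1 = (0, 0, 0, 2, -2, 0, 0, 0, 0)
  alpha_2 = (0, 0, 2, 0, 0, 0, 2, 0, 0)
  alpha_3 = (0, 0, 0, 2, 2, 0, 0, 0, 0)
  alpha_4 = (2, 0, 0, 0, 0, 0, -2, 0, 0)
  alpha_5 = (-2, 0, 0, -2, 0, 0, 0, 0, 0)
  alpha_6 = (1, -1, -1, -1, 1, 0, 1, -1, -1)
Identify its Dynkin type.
Compute the Cartan integers a_ij = 2(alpha_i, alpha_j)/(alpha_j, alpha_j); the resulting 6x6 Cartan matrix is
[[2, 0, 0, 0, -1, -1], [0, 2, 0, -1, 0, 0], [0, 0, 2, 0, -1, 0], [0, -1, 0, 2, -1, 0], [-1, 0, -1, -1, 2, 0], [-1, 0, 0, 0, 0, 2]].
All simple roots have the same length, so the diagram is simply laced. The associated Dynkin diagram is a chain of 5 nodes with one extra node attached to the third node from one end (E_6), so the type is E_6.

E6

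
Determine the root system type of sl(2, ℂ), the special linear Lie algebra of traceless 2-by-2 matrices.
A_1 (sl(2))

This is sl(2), which has dimension 2^2 - 1 = 3 and rank 2 - 1 = 1 (a Cartan subalgebra is the diagonal traceless matrices). In the classification of classical Lie algebras, the special linear algebra sl(n+1) has type A_n; here n = 1, so the Dynkin diagram is a chain of 1 nodes with single edges (A_1). Hence the type is A_1.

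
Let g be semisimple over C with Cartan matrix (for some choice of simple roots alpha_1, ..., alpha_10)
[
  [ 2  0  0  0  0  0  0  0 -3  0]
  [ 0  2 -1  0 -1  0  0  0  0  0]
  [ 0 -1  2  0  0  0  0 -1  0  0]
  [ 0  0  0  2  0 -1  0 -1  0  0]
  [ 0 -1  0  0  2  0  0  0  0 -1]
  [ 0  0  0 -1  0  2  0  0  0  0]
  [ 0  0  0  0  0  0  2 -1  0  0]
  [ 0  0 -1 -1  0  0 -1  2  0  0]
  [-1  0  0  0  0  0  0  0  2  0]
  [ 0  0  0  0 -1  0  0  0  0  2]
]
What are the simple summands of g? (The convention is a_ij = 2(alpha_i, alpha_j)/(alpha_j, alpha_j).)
type E_8 + type G_2

The diagram associated to this matrix has two connected components: the simple roots {alpha_2, alpha_3, alpha_4, alpha_5, alpha_6, alpha_7, alpha_8, alpha_10} form a chain of 7 nodes with one extra node attached to the third node from one end (E_8), and {alpha_1, alpha_9} form two nodes joined by a triple edge (G_2). A semisimple Lie algebra decomposes uniquely as the direct sum of simple ideals, one per connected component of its Dynkin diagram, so g ≅ E_8 ⊕ G_2 (dimension 248 + 14 = 262).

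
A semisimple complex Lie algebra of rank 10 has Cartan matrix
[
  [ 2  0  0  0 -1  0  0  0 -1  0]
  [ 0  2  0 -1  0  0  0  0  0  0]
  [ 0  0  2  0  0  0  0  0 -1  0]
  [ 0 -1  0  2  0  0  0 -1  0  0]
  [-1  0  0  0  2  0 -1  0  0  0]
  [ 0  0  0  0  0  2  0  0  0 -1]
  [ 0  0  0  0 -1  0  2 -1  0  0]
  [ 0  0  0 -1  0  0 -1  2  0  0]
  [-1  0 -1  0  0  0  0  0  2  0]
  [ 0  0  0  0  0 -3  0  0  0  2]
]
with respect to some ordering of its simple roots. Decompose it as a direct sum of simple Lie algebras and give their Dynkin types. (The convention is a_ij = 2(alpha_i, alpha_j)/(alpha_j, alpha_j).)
A_8 + G_2

The diagram associated to this matrix has two connected components: the simple roots {alpha_1, alpha_2, alpha_3, alpha_4, alpha_5, alpha_7, alpha_8, alpha_9} form a chain of 8 nodes with single edges (A_8), and {alpha_6, alpha_10} form two nodes joined by a triple edge (G_2). A semisimple Lie algebra decomposes uniquely as the direct sum of simple ideals, one per connected component of its Dynkin diagram, so g ≅ A_8 ⊕ G_2 (dimension 80 + 14 = 94).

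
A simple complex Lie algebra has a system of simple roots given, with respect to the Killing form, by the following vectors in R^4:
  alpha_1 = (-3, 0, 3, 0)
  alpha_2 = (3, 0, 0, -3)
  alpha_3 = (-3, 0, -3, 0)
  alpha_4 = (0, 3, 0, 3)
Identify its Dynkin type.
D_4 (so(8))

Compute the Cartan integers a_ij = 2(alpha_i, alpha_j)/(alpha_j, alpha_j); the resulting 4x4 Cartan matrix is
[[2, -1, 0, 0], [-1, 2, -1, -1], [0, -1, 2, 0], [0, -1, 0, 2]].
All simple roots have the same length, so the diagram is simply laced. The associated Dynkin diagram is a chain of 2 nodes with a fork of two nodes at one end (D_4), so the type is D_4 (the algebra so(8)).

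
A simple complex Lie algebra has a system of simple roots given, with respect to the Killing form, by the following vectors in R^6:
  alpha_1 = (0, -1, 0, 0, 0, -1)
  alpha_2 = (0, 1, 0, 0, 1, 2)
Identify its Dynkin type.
Compute the Cartan integers a_ij = 2(alpha_i, alpha_j)/(alpha_j, alpha_j); the resulting 2x2 Cartan matrix is
[[2, -1], [-3, 2]].
The roots have two lengths (squared-length ratio 3:1); the short ones are alpha_{1}. The associated Dynkin diagram is two nodes joined by a triple edge (G_2), so the type is G_2.

type G_2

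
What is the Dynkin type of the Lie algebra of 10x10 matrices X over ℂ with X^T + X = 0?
D_5 (so(10))

This is so(10) with 10 even, which has dimension 10(10-1)/2 = 45 and rank 10/2 = 5. In the classification of classical Lie algebras, the orthogonal algebra so(2n) in an even number of variables has type D_n; here n = 5, so the Dynkin diagram is a chain of 3 nodes with a fork of two nodes at one end (D_5). Hence the type is D_5.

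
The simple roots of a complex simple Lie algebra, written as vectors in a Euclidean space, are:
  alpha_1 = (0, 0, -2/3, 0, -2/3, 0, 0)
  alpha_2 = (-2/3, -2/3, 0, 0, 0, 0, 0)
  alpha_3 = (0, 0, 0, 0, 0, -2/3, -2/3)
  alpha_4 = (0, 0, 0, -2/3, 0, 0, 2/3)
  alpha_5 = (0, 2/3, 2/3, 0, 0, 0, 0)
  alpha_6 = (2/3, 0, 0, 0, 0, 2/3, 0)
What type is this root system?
Compute the Cartan integers a_ij = 2(alpha_i, alpha_j)/(alpha_j, alpha_j); the resulting 6x6 Cartan matrix is
[[2, 0, 0, 0, -1, 0], [0, 2, 0, 0, -1, -1], [0, 0, 2, -1, 0, -1], [0, 0, -1, 2, 0, 0], [-1, -1, 0, 0, 2, 0], [0, -1, -1, 0, 0, 2]].
All simple roots have the same length, so the diagram is simply laced. The associated Dynkin diagram is a chain of 6 nodes with single edges (A_6), so the type is A_6 (the algebra sl(7)).

A_6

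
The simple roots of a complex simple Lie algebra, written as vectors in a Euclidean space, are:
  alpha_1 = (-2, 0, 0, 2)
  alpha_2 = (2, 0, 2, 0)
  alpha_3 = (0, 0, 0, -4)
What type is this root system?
Compute the Cartan integers a_ij = 2(alpha_i, alpha_j)/(alpha_j, alpha_j); the resulting 3x3 Cartan matrix is
[[2, -1, -1], [-1, 2, 0], [-2, 0, 2]].
The roots have two lengths (squared-length ratio 2:1); the short ones are alpha_{1,2}. The associated Dynkin diagram is a chain of 3 nodes with a double edge at one end; the terminal node there is the unique long simple root (C_3), so the type is C_3 (the algebra sp(6)).

C_3 (sp(6))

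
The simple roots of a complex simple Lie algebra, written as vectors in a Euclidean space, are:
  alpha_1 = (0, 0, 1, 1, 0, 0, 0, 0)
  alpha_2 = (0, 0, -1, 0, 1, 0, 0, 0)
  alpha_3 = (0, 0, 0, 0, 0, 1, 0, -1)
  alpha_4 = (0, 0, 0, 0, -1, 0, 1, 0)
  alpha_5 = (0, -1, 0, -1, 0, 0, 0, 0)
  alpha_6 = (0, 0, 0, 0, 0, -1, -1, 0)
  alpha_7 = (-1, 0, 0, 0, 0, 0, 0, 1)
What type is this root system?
type A_7

Compute the Cartan integers a_ij = 2(alpha_i, alpha_j)/(alpha_j, alpha_j); the resulting 7x7 Cartan matrix is
[[2, -1, 0, 0, -1, 0, 0], [-1, 2, 0, -1, 0, 0, 0], [0, 0, 2, 0, 0, -1, -1], [0, -1, 0, 2, 0, -1, 0], [-1, 0, 0, 0, 2, 0, 0], [0, 0, -1, -1, 0, 2, 0], [0, 0, -1, 0, 0, 0, 2]].
All simple roots have the same length, so the diagram is simply laced. The associated Dynkin diagram is a chain of 7 nodes with single edges (A_7), so the type is A_7 (the algebra sl(8)).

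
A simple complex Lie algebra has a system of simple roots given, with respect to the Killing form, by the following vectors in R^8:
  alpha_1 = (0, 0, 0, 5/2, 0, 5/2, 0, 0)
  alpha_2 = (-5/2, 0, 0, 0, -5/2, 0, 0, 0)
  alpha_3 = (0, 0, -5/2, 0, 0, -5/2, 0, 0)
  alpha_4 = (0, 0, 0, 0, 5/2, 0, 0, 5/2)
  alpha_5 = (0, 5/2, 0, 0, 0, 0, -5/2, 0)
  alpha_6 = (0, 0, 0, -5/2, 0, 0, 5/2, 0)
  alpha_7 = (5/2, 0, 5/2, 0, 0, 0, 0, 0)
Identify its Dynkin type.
Compute the Cartan integers a_ij = 2(alpha_i, alpha_j)/(alpha_j, alpha_j); the resulting 7x7 Cartan matrix is
[[2, 0, -1, 0, 0, -1, 0], [0, 2, 0, -1, 0, 0, -1], [-1, 0, 2, 0, 0, 0, -1], [0, -1, 0, 2, 0, 0, 0], [0, 0, 0, 0, 2, -1, 0], [-1, 0, 0, 0, -1, 2, 0], [0, -1, -1, 0, 0, 0, 2]].
All simple roots have the same length, so the diagram is simply laced. The associated Dynkin diagram is a chain of 7 nodes with single edges (A_7), so the type is A_7 (the algebra sl(8)).

type A_7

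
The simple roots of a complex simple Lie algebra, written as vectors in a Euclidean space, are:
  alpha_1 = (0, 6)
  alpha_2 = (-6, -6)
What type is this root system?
Compute the Cartan integers a_ij = 2(alpha_i, alpha_j)/(alpha_j, alpha_j); the resulting 2x2 Cartan matrix is
[[2, -1], [-2, 2]].
The roots have two lengths (squared-length ratio 2:1); the short ones are alpha_{1}. The associated Dynkin diagram is a chain of 2 nodes with a double edge at one end; the terminal node there is the unique short simple root (B_2), so the type is B_2 (the algebra so(5)).

type B_2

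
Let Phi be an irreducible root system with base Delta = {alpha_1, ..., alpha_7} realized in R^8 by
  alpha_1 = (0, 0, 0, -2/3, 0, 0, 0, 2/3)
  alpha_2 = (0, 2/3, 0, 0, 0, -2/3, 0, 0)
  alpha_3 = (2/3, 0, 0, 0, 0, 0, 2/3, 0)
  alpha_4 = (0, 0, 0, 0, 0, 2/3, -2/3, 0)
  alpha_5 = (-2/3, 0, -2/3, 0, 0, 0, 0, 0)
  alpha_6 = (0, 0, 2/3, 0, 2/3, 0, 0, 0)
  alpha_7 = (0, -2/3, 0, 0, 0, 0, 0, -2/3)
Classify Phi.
Compute the Cartan integers a_ij = 2(alpha_i, alpha_j)/(alpha_j, alpha_j); the resulting 7x7 Cartan matrix is
[[2, 0, 0, 0, 0, 0, -1], [0, 2, 0, -1, 0, 0, -1], [0, 0, 2, -1, -1, 0, 0], [0, -1, -1, 2, 0, 0, 0], [0, 0, -1, 0, 2, -1, 0], [0, 0, 0, 0, -1, 2, 0], [-1, -1, 0, 0, 0, 0, 2]].
All simple roots have the same length, so the diagram is simply laced. The associated Dynkin diagram is a chain of 7 nodes with single edges (A_7), so the type is A_7 (the algebra sl(8)).

A_7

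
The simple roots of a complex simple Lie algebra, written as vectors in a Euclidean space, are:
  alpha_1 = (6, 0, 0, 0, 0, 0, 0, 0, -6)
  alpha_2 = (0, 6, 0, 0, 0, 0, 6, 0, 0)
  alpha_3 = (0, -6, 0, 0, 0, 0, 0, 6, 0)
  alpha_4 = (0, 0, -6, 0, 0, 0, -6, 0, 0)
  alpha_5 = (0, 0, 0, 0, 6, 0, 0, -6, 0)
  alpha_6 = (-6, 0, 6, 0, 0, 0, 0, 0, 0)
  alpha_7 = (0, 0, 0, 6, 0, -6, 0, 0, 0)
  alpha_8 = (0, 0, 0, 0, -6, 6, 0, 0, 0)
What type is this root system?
A_8

Compute the Cartan integers a_ij = 2(alpha_i, alpha_j)/(alpha_j, alpha_j); the resulting 8x8 Cartan matrix is
[[2, 0, 0, 0, 0, -1, 0, 0], [0, 2, -1, -1, 0, 0, 0, 0], [0, -1, 2, 0, -1, 0, 0, 0], [0, -1, 0, 2, 0, -1, 0, 0], [0, 0, -1, 0, 2, 0, 0, -1], [-1, 0, 0, -1, 0, 2, 0, 0], [0, 0, 0, 0, 0, 0, 2, -1], [0, 0, 0, 0, -1, 0, -1, 2]].
All simple roots have the same length, so the diagram is simply laced. The associated Dynkin diagram is a chain of 8 nodes with single edges (A_8), so the type is A_8 (the algebra sl(9)).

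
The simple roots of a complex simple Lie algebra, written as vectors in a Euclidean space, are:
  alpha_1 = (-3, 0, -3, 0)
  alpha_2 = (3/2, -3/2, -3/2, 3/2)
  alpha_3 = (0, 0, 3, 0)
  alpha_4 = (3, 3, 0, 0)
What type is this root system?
F_4

Compute the Cartan integers a_ij = 2(alpha_i, alpha_j)/(alpha_j, alpha_j); the resulting 4x4 Cartan matrix is
[[2, 0, -2, -1], [0, 2, -1, 0], [-1, -1, 2, 0], [-1, 0, 0, 2]].
The roots have two lengths (squared-length ratio 2:1); the short ones are alpha_{2,3}. The associated Dynkin diagram is a chain of 4 nodes with a double edge between the middle two (F_4), so the type is F_4.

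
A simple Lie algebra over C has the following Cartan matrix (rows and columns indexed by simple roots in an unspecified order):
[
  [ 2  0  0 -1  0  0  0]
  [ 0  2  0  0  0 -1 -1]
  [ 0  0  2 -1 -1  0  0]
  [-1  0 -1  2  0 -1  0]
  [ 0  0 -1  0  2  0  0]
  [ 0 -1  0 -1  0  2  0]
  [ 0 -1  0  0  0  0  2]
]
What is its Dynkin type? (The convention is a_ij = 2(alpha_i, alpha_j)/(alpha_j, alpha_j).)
E_7

The matrix has rank 7 with 2's on the diagonal. Reading the off-diagonal entries as Dynkin edges (a single edge where a_ij = a_ji = -1; a double or triple edge where a_ij * a_ji = 2 or 3), the diagram is a chain of 6 nodes with one extra node attached to the third node from one end (E_7). One simple-root ordering that puts it in standard form is (alpha_5, alpha_1, alpha_3, alpha_4, alpha_6, alpha_2, alpha_7). So the algebra is type E_7.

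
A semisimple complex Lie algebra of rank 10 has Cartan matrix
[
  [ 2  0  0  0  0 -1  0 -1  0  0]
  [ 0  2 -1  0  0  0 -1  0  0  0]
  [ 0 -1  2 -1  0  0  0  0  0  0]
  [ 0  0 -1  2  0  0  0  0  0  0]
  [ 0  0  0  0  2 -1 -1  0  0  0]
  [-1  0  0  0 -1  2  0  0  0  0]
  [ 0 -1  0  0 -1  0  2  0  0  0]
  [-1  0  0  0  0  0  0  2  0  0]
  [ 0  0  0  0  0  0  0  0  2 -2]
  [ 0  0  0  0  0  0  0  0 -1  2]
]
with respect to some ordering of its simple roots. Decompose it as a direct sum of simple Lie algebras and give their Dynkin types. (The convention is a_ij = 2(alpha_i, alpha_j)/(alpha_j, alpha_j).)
A_8 (sl(9)) ⊕ B_2 (so(5))

The diagram associated to this matrix has two connected components: the simple roots {alpha_1, alpha_2, alpha_3, alpha_4, alpha_5, alpha_6, alpha_7, alpha_8} form a chain of 8 nodes with single edges (A_8), and {alpha_9, alpha_10} form a chain of 2 nodes with a double edge at one end; the terminal node there is the unique short simple root (B_2). A semisimple Lie algebra decomposes uniquely as the direct sum of simple ideals, one per connected component of its Dynkin diagram, so g ≅ A_8 ⊕ B_2 (dimension 80 + 10 = 90).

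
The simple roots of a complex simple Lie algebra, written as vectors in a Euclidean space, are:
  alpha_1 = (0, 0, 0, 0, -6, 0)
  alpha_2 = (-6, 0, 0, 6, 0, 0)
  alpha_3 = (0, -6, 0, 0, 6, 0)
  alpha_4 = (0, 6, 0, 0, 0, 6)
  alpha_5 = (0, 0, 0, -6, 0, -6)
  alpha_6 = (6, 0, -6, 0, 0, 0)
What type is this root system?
B6

Compute the Cartan integers a_ij = 2(alpha_i, alpha_j)/(alpha_j, alpha_j); the resulting 6x6 Cartan matrix is
[[2, 0, -1, 0, 0, 0], [0, 2, 0, 0, -1, -1], [-2, 0, 2, -1, 0, 0], [0, 0, -1, 2, -1, 0], [0, -1, 0, -1, 2, 0], [0, -1, 0, 0, 0, 2]].
The roots have two lengths (squared-length ratio 2:1); the short ones are alpha_{1}. The associated Dynkin diagram is a chain of 6 nodes with a double edge at one end; the terminal node there is the unique short simple root (B_6), so the type is B_6 (the algebra so(13)).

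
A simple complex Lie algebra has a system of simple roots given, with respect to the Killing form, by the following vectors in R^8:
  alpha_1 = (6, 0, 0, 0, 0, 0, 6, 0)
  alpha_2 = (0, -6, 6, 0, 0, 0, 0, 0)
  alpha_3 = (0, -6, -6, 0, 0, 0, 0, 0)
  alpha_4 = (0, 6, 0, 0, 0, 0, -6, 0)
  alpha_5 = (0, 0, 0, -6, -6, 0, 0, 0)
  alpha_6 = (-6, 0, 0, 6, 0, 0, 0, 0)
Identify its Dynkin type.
Compute the Cartan integers a_ij = 2(alpha_i, alpha_j)/(alpha_j, alpha_j); the resulting 6x6 Cartan matrix is
[[2, 0, 0, -1, 0, -1], [0, 2, 0, -1, 0, 0], [0, 0, 2, -1, 0, 0], [-1, -1, -1, 2, 0, 0], [0, 0, 0, 0, 2, -1], [-1, 0, 0, 0, -1, 2]].
All simple roots have the same length, so the diagram is simply laced. The associated Dynkin diagram is a chain of 4 nodes with a fork of two nodes at one end (D_6), so the type is D_6 (the algebra so(12)).

D_6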